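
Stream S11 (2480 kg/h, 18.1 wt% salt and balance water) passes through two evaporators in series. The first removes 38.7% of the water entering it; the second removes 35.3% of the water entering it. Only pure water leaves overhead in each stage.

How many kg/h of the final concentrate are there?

1254 kg/h

water in feed = 2480×0.819 = 2031.1 kg/h.
After stage 1: water left = (1−0.387)×2031.1 = 1245.1; stream total = 1694 kg/h.
After stage 2: water left = (1−0.353)×1245.1 = 805.56; final concentrate = 1254.4 kg/h.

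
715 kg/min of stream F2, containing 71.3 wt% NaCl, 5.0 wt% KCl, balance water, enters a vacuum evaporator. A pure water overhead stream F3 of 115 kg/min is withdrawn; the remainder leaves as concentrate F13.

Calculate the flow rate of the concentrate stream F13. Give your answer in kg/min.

Concentrate = 715 − 115 = 600 kg/min.

600 kg/min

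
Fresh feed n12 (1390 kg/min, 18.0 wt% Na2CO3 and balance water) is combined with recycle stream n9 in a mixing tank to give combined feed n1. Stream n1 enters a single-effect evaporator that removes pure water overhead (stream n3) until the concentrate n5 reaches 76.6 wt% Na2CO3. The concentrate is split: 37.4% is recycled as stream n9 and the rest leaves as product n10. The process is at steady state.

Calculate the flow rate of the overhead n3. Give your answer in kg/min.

Overall Na2CO3 balance (none leaves overhead): Na2CO3 in fresh feed = Na2CO3 in product, i.e. 1390×0.180 = (1−0.374)·n5·0.766.
n5 = 250.2/(0.766×0.626) = 521.78 kg/min.
Recycle n9 = 0.374×521.78 = 195.14 kg/min.
Combined feed n1 = 1390 + 195.14 = 1585.1 kg/min.
Overhead n3 = n1 − n5 = 1585.1 − 521.78 = 1063.4 kg/min.

1063 kg/min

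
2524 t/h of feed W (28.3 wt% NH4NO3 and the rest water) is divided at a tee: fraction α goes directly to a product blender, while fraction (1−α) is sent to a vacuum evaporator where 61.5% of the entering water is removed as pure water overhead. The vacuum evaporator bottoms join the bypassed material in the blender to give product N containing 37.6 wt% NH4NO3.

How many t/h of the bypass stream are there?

1108 t/h

All 2524×0.283 = 714.29 t/h of NH4NO3 reaches N, so N = 714.29/0.376 = 1899.7 t/h and vapour = 624.29 t/h.
The evaporator receives (1−α)·2524 of feed at 0.717 water and removes 0.615 of that water:
0.615×0.717×(1−α)×2524 = 624.29
(1−α) = 624.29/1113 = 0.5609;  α = 0.4391.
Bypass flow = 0.4391×2524 = 1108.2 t/h.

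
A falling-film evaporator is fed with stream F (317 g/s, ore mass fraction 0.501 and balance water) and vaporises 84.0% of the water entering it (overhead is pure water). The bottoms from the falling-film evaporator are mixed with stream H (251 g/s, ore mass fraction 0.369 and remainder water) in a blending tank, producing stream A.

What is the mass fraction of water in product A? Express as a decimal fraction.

0.422

Vapour removed = 0.840×0.499×317 = 132.87 g/s; concentrate = 184.13 g/s.
water reaching the mixer = 25.309 (from concentrate) + 251×0.631 = 183.69 g/s.
Product flow = 184.13 + 251 = 435.13 g/s; water fraction = 0.422.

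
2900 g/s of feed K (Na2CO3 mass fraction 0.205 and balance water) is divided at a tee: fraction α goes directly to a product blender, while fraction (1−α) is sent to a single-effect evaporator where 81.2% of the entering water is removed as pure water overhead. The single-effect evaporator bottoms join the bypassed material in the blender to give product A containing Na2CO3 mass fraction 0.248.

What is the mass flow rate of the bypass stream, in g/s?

2121 g/s

All 2900×0.205 = 594.5 g/s of Na2CO3 reaches A, so A = 594.5/0.248 = 2397.2 g/s and vapour = 502.82 g/s.
The evaporator receives (1−α)·2900 of feed at 0.795 water and removes 0.812 of that water:
0.812×0.795×(1−α)×2900 = 502.82
(1−α) = 502.82/1872.1 = 0.2686;  α = 0.7314.
Bypass flow = 0.7314×2900 = 2121.1 g/s.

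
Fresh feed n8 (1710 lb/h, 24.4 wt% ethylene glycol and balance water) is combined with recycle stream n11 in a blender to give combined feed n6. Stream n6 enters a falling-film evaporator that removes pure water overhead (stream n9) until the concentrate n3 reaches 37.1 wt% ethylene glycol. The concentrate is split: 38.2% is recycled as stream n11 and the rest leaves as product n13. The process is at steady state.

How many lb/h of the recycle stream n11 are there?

Overall ethylene glycol balance (none leaves overhead): ethylene glycol in fresh feed = ethylene glycol in product, i.e. 1710×0.244 = (1−0.382)·n3·0.371.
n3 = 417.24/(0.371×0.618) = 1819.8 lb/h.
Recycle n11 = 0.382×1819.8 = 695.16 lb/h.

695.2 lb/h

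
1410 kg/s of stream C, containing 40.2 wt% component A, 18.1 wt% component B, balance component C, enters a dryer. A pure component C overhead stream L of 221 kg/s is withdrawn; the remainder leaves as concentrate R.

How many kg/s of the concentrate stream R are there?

1189 kg/s

Concentrate = 1410 − 221 = 1189 kg/s.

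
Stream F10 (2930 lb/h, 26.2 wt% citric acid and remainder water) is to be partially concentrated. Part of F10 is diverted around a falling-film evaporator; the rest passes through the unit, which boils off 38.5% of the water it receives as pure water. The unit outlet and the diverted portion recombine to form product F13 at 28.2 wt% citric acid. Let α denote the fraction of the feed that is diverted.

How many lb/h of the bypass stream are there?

All 2930×0.262 = 767.66 lb/h of citric acid reaches F13, so F13 = 767.66/0.282 = 2722.2 lb/h and vapour = 207.8 lb/h.
The evaporator receives (1−α)·2930 of feed at 0.738 water and removes 0.385 of that water:
0.385×0.738×(1−α)×2930 = 207.8
(1−α) = 207.8/832.5 = 0.2496;  α = 0.7504.
Bypass flow = 0.7504×2930 = 2198.6 lb/h.

2199 lb/h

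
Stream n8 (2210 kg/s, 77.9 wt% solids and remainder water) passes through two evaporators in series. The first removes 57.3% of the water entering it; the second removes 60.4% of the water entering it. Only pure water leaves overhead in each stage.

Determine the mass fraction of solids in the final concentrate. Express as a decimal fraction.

water in feed = 2210×0.221 = 488.41 kg/s.
After stage 1: water left = (1−0.573)×488.41 = 208.55; stream total = 1930.1 kg/s.
After stage 2: water left = (1−0.604)×208.55 = 82.586; final concentrate = 1804.2 kg/s.
solids fraction = 1721.6/1804.2 = 0.954.

0.954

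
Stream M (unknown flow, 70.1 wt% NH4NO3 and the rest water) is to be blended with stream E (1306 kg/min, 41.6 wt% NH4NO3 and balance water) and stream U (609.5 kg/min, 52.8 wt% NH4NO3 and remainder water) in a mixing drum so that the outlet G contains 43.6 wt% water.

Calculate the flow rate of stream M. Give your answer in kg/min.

1571 kg/min

Let M be the unknown flow. Total out = 1915.5 + M.
water balance: 1050.4 + 0.299·M = 0.436·(1915.5 + M)
(0.299 − 0.436)·M = 0.436×1915.5 − 1050.4 = -215.23
M = -215.23 / -0.137 = 1571 kg/min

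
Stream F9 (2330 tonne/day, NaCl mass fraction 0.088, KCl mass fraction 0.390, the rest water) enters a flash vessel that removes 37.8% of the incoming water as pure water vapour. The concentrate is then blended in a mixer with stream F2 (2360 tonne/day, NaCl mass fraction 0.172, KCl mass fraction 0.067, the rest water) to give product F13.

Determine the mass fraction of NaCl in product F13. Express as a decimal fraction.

0.144

Vapour removed = 0.378×0.522×2330 = 459.75 tonne/day; concentrate = 1870.3 tonne/day.
NaCl reaching the mixer = 205.04 (from concentrate) + 2360×0.172 = 610.96 tonne/day.
Product flow = 1870.3 + 2360 = 4230.3 tonne/day; NaCl fraction = 0.144.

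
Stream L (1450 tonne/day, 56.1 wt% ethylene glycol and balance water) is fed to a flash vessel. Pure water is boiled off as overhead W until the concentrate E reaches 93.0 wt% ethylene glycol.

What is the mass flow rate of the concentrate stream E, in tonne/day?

874.7 tonne/day

ethylene glycol is conserved: 1450×0.561 = 813.45 tonne/day all reports to the concentrate.
Concentrate = 813.45/(target fraction) = 874.68 tonne/day.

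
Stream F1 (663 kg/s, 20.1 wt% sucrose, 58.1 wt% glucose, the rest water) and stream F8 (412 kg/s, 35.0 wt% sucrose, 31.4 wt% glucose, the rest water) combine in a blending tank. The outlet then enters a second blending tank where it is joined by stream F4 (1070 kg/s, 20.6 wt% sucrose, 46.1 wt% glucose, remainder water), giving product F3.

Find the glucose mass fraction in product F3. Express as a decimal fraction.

0.470

Overall, product flow = 2145 kg/s.
glucose in = 663×0.581 + 412×0.314 + 1070×0.461 = 1007.8 kg/s.
glucose fraction in F3 = 0.470.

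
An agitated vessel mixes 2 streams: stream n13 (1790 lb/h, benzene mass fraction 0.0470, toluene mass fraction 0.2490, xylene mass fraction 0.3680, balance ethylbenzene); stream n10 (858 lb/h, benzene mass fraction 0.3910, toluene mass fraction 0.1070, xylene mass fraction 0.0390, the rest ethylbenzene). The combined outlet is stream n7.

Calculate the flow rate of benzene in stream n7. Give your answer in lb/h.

benzene out = benzene in = 1790×0.047 + 858×0.391 = 419.61 lb/h.

419.6 lb/h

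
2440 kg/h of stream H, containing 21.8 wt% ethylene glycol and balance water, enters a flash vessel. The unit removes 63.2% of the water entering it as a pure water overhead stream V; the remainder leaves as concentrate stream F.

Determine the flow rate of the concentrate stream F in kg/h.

water entering = 2440×0.782 = 1908.1 kg/h; overhead removed = 0.632×1908.1 = 1205.9 kg/h.
Concentrate = 2440 − 1205.9 = 1234.1 kg/h.

1234 kg/h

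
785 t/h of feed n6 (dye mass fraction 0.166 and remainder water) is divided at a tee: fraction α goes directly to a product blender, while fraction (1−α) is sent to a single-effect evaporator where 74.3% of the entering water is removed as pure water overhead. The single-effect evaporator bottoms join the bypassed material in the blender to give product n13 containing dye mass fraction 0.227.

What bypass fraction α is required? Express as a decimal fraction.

0.566

All 785×0.166 = 130.31 t/h of dye reaches n13, so n13 = 130.31/0.227 = 574.05 t/h and vapour = 210.95 t/h.
The evaporator receives (1−α)·785 of feed at 0.834 water and removes 0.743 of that water:
0.743×0.834×(1−α)×785 = 210.95
(1−α) = 210.95/486.43 = 0.4337;  α = 0.5663.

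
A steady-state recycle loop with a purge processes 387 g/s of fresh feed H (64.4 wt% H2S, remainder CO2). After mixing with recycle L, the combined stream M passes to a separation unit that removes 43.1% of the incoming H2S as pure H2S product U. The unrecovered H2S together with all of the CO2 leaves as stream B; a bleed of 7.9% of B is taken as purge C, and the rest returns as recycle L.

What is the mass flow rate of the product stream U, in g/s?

H2S in M: m_A = 387×0.644 + (1−0.079)·(1−0.431)·m_A, so m_A = 249.23/0.4760 = 523.64 g/s.
Product U = 0.431×523.64 = 225.69 g/s.

225.7 g/s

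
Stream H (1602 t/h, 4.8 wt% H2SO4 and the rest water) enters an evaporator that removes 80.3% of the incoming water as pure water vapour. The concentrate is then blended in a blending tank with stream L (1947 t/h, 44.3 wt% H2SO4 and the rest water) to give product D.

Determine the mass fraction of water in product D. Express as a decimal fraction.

Vapour removed = 0.803×0.952×1602 = 1224.7 t/h; concentrate = 377.34 t/h.
water reaching the mixer = 300.45 (from concentrate) + 1947×0.557 = 1384.9 t/h.
Product flow = 377.34 + 1947 = 2324.3 t/h; water fraction = 0.596.

0.596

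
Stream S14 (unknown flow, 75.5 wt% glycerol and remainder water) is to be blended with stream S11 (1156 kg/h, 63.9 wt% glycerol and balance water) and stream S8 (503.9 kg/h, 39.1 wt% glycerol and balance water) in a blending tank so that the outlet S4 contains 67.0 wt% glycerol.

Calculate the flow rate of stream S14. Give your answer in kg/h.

Let S14 be the unknown flow. Total out = 1659.9 + S14.
glycerol balance: 935.71 + 0.755·S14 = 0.670·(1659.9 + S14)
(0.755 − 0.670)·S14 = 0.670×1659.9 − 935.71 = 176.42
S14 = 176.42 / 0.085 = 2075.6 kg/h

2076 kg/h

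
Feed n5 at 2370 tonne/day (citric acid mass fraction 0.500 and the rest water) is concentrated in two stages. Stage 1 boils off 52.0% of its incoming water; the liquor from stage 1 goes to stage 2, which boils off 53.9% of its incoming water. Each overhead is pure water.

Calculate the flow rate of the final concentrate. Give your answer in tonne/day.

1447 tonne/day

water in feed = 2370×0.500 = 1185 tonne/day.
After stage 1: water left = (1−0.520)×1185 = 568.8; stream total = 1753.8 tonne/day.
After stage 2: water left = (1−0.539)×568.8 = 262.22; final concentrate = 1447.2 tonne/day.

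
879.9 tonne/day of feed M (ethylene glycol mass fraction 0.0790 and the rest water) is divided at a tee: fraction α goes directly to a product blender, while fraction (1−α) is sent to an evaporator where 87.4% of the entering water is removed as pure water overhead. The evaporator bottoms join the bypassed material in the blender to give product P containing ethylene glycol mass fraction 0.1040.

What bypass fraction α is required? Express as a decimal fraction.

0.701

All 879.9×0.079 = 69.512 tonne/day of ethylene glycol reaches P, so P = 69.512/0.104 = 668.39 tonne/day and vapour = 211.51 tonne/day.
The evaporator receives (1−α)·879.9 of feed at 0.921 water and removes 0.874 of that water:
0.874×0.921×(1−α)×879.9 = 211.51
(1−α) = 211.51/708.28 = 0.2986;  α = 0.7014.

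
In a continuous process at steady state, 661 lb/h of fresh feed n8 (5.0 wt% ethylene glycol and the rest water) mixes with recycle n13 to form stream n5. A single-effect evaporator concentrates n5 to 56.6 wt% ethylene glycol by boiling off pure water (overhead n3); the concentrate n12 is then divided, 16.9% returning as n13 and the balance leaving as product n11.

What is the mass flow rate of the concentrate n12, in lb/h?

70.27 lb/h

Overall ethylene glycol balance (none leaves overhead): ethylene glycol in fresh feed = ethylene glycol in product, i.e. 661×0.050 = (1−0.169)·n12·0.566.
n12 = 33.05/(0.566×0.831) = 70.267 lb/h.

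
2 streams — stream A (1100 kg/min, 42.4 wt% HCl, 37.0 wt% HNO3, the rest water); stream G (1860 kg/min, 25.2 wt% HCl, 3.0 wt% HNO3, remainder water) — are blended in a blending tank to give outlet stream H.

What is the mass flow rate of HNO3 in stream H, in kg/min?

HNO3 out = HNO3 in = 1100×0.370 + 1860×0.030 = 462.8 kg/min.

462.8 kg/min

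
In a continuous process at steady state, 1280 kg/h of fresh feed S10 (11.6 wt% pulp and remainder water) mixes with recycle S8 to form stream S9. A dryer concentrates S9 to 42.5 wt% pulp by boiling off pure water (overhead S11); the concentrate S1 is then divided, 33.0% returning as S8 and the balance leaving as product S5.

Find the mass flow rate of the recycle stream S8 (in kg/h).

Overall pulp balance (none leaves overhead): pulp in fresh feed = pulp in product, i.e. 1280×0.116 = (1−0.330)·S1·0.425.
S1 = 148.48/(0.425×0.670) = 521.44 kg/h.
Recycle S8 = 0.330×521.44 = 172.08 kg/h.

172.1 kg/h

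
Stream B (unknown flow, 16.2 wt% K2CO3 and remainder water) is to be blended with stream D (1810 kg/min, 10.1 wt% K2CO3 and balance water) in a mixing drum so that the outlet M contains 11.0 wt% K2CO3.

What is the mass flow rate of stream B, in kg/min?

Let B be the unknown flow. Total out = 1810 + B.
K2CO3 balance: 182.81 + 0.162·B = 0.110·(1810 + B)
(0.162 − 0.110)·B = 0.110×1810 − 182.81 = 16.29
B = 16.29 / 0.052 = 313.27 kg/min

313.3 kg/min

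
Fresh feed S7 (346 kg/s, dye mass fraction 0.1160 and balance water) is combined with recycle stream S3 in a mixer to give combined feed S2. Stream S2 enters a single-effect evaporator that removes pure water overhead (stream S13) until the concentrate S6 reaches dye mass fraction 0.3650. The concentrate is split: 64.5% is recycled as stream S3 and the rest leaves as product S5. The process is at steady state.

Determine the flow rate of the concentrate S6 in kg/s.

Overall dye balance (none leaves overhead): dye in fresh feed = dye in product, i.e. 346×0.116 = (1−0.645)·S6·0.365.
S6 = 40.136/(0.365×0.355) = 309.75 kg/s.

309.8 kg/s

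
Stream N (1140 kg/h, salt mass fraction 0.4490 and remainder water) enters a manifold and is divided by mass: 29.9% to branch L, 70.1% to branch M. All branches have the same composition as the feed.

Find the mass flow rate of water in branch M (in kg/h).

440.3 kg/h

Branch M total = 0.701×1140 = 799.14 kg/h.
water in M = 0.551×799.14 = 440.33 kg/h.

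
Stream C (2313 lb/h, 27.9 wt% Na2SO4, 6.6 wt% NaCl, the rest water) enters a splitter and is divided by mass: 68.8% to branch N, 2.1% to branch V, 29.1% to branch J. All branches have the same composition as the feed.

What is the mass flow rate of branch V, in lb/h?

48.57 lb/h

Branch V flow = 0.021×2313 = 48.573 lb/h.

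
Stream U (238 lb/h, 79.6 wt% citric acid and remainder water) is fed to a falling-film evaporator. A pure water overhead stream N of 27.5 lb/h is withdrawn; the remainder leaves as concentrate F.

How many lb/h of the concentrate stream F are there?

210.5 lb/h

Concentrate = 238 − 27.5 = 210.5 lb/h.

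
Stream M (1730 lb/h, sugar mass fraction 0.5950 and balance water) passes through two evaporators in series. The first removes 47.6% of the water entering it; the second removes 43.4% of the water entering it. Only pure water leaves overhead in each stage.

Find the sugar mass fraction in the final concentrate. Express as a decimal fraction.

0.8320

water in feed = 1730×0.405 = 700.65 lb/h.
After stage 1: water left = (1−0.476)×700.65 = 367.14; stream total = 1396.5 lb/h.
After stage 2: water left = (1−0.434)×367.14 = 207.8; final concentrate = 1237.2 lb/h.
sugar fraction = 1029.3/1237.2 = 0.8320.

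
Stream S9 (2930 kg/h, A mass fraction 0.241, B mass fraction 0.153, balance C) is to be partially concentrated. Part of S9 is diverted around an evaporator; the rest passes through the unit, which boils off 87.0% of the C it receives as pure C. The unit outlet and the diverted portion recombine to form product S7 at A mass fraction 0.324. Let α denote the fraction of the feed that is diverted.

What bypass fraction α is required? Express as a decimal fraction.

All 2930×0.241 = 706.13 kg/h of A reaches S7, so S7 = 706.13/0.324 = 2179.4 kg/h and vapour = 750.59 kg/h.
The evaporator receives (1−α)·2930 of feed at 0.606 C and removes 0.870 of that C:
0.870×0.606×(1−α)×2930 = 750.59
(1−α) = 750.59/1544.8 = 0.4859;  α = 0.5141.

0.514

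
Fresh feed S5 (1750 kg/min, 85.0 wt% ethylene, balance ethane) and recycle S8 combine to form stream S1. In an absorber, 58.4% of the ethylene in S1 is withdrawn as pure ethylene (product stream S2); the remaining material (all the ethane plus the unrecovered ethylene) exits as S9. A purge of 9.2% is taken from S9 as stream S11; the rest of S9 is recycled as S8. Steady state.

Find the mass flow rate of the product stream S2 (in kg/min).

1396 kg/min

ethylene in S1: m_A = 1750×0.850 + (1−0.092)·(1−0.584)·m_A, so m_A = 1487.5/0.6223 = 2390.4 kg/min.
Product S2 = 0.584×2390.4 = 1396 kg/min.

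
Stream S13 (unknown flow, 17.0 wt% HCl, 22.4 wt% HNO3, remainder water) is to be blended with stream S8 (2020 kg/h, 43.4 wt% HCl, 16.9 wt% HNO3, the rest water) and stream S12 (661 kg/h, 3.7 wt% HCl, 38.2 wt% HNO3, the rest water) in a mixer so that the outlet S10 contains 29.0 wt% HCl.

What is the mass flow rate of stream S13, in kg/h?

1030 kg/h

Let S13 be the unknown flow. Total out = 2681 + S13.
HCl balance: 901.14 + 0.170·S13 = 0.290·(2681 + S13)
(0.170 − 0.290)·S13 = 0.290×2681 − 901.14 = -123.65
S13 = -123.65 / -0.120 = 1030.4 kg/h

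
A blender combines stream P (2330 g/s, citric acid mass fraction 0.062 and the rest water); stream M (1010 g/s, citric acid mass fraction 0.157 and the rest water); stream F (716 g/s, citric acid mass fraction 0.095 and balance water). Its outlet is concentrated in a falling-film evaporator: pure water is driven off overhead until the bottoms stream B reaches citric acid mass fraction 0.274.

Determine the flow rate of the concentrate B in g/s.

1354 g/s

citric acid entering = 2330×0.062 + 1010×0.157 + 716×0.095 = 371.05 g/s.
All citric acid reports to B, so B = 371.05/0.274 = 1354.2 g/s.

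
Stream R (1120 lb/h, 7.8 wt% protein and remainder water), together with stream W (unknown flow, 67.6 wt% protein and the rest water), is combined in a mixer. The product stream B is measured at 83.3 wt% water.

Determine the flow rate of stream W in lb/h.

195.8 lb/h

Let W be the unknown flow. Total out = 1120 + W.
water balance: 1032.6 + 0.324·W = 0.833·(1120 + W)
(0.324 − 0.833)·W = 0.833×1120 − 1032.6 = -99.68
W = -99.68 / -0.509 = 195.83 lb/h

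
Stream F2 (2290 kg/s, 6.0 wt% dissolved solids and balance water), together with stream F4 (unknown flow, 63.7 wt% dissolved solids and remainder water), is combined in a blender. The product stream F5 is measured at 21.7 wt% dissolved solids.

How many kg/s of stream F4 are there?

856 kg/s

Let F4 be the unknown flow. Total out = 2290 + F4.
dissolved solids balance: 137.4 + 0.637·F4 = 0.217·(2290 + F4)
(0.637 − 0.217)·F4 = 0.217×2290 − 137.4 = 359.53
F4 = 359.53 / 0.420 = 856.02 kg/s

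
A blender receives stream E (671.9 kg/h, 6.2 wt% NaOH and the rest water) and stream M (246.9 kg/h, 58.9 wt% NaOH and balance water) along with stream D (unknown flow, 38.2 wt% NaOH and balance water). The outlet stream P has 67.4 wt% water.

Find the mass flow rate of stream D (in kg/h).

Let D be the unknown flow. Total out = 918.8 + D.
water balance: 731.72 + 0.618·D = 0.674·(918.8 + D)
(0.618 − 0.674)·D = 0.674×918.8 − 731.72 = -112.45
D = -112.45 / -0.056 = 2008 kg/h

2008 kg/h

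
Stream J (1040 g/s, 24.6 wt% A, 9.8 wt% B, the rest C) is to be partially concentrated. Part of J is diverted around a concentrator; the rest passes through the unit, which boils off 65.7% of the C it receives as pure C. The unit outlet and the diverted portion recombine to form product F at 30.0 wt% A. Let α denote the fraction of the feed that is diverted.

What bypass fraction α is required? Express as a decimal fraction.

0.582

All 1040×0.246 = 255.84 g/s of A reaches F, so F = 255.84/0.300 = 852.8 g/s and vapour = 187.2 g/s.
The evaporator receives (1−α)·1040 of feed at 0.656 C and removes 0.657 of that C:
0.657×0.656×(1−α)×1040 = 187.2
(1−α) = 187.2/448.23 = 0.4176;  α = 0.5824.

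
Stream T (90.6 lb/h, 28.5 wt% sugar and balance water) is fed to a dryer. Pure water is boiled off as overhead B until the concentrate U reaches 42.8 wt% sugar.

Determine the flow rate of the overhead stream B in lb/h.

sugar is conserved: 90.6×0.285 = 25.821 lb/h all reports to the concentrate.
Concentrate = 25.821/(target fraction) = 60.329 lb/h.
Overhead = 90.6 − 60.329 = 30.271 lb/h.

30.27 lb/h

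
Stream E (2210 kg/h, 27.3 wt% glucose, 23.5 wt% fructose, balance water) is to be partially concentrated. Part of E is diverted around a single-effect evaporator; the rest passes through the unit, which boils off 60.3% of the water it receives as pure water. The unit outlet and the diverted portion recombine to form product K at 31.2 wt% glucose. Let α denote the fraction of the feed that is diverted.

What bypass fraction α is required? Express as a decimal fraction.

All 2210×0.273 = 603.33 kg/h of glucose reaches K, so K = 603.33/0.312 = 1933.8 kg/h and vapour = 276.25 kg/h.
The evaporator receives (1−α)·2210 of feed at 0.492 water and removes 0.603 of that water:
0.603×0.492×(1−α)×2210 = 276.25
(1−α) = 276.25/655.65 = 0.4213;  α = 0.5787.

0.579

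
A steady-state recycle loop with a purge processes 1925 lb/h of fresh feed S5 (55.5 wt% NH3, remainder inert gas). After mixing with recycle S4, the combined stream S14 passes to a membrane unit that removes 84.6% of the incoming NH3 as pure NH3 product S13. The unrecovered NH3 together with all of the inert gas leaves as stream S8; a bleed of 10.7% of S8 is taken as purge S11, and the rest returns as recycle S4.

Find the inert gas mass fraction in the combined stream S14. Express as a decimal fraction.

0.866

inert gas enters only via S5 and leaves only via the purge: 1925×0.445 = 0.107×(inert gas in S8), and the membrane unit passes all inert gas, so inert gas in S14 = inert gas in S8 = 8005.8 lb/h.
NH3 in S14: m_A = 1925×0.555 + (1−0.107)·(1−0.846)·m_A, so m_A = 1068.4/0.8625 = 1238.7 lb/h.
S14 = 1238.7 + 8005.8 = 9244.6 lb/h.
inert gas fraction in S14 = 8005.8/9244.6 = 0.866.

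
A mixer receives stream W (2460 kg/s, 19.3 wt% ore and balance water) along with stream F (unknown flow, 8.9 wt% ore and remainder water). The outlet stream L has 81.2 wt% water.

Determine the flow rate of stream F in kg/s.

Let F be the unknown flow. Total out = 2460 + F.
water balance: 1985.2 + 0.911·F = 0.812·(2460 + F)
(0.911 − 0.812)·F = 0.812×2460 − 1985.2 = 12.3
F = 12.3 / 0.099 = 124.24 kg/s

124.2 kg/s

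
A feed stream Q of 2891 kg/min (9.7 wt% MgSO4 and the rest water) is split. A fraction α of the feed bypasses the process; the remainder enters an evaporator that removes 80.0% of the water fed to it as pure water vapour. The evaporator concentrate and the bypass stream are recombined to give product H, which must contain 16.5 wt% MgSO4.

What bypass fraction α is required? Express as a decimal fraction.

0.430

All 2891×0.097 = 280.43 kg/min of MgSO4 reaches H, so H = 280.43/0.165 = 1699.6 kg/min and vapour = 1191.4 kg/min.
The evaporator receives (1−α)·2891 of feed at 0.903 water and removes 0.800 of that water:
0.800×0.903×(1−α)×2891 = 1191.4
(1−α) = 1191.4/2088.5 = 0.5705;  α = 0.4295.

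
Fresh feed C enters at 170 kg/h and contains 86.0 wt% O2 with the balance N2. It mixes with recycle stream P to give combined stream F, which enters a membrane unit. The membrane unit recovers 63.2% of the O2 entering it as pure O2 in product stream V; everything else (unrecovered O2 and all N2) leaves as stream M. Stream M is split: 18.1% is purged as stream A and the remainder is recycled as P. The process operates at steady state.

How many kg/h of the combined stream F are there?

340.8 kg/h

N2 enters only via C and leaves only via the purge: 170×0.140 = 0.181×(N2 in M), and the membrane unit passes all N2, so N2 in F = N2 in M = 131.49 kg/h.
O2 in F: m_A = 170×0.860 + (1−0.181)·(1−0.632)·m_A, so m_A = 146.2/0.6986 = 209.27 kg/h.
F = 209.27 + 131.49 = 340.77 kg/h.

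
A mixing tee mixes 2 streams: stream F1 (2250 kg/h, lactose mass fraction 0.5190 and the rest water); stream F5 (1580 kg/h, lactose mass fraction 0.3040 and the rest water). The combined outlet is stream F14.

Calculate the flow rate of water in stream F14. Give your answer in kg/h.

2182 kg/h

water out = water in = 2250×0.481 + 1580×0.696 = 2181.9 kg/h.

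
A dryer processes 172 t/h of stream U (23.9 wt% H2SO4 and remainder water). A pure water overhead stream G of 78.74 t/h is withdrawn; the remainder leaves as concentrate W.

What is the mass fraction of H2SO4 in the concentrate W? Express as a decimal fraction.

0.441

H2SO4 is not removed: 172×0.239 = 41.108 t/h of H2SO4 enters W.
Concentrate = 172 − 78.74 = 93.26 t/h.
Mass fraction = 41.108/93.26 = 0.441.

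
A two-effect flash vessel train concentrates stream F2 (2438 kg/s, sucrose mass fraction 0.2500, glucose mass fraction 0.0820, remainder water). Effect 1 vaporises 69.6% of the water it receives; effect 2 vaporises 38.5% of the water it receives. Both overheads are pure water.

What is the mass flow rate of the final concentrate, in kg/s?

water in feed = 2438×0.668 = 1628.6 kg/s.
After stage 1: water left = (1−0.696)×1628.6 = 495.09; stream total = 1304.5 kg/s.
After stage 2: water left = (1−0.385)×495.09 = 304.48; final concentrate = 1113.9 kg/s.

1114 kg/s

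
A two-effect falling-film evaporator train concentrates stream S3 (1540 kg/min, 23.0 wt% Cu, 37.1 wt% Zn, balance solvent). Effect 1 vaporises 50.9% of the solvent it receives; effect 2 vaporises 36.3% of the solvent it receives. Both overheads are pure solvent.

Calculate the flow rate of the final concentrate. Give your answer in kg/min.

1118 kg/min

solvent in feed = 1540×0.399 = 614.46 kg/min.
After stage 1: solvent left = (1−0.509)×614.46 = 301.7; stream total = 1227.2 kg/min.
After stage 2: solvent left = (1−0.363)×301.7 = 192.18; final concentrate = 1117.7 kg/min.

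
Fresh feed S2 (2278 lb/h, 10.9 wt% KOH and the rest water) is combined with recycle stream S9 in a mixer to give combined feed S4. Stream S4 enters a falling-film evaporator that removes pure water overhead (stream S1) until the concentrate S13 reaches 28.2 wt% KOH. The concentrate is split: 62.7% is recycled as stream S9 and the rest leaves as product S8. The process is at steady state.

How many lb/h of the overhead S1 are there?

1397 lb/h

Overall KOH balance (none leaves overhead): KOH in fresh feed = KOH in product, i.e. 2278×0.109 = (1−0.627)·S13·0.282.
S13 = 248.3/(0.282×0.373) = 2360.6 lb/h.
Recycle S9 = 0.627×2360.6 = 1480.1 lb/h.
Combined feed S4 = 2278 + 1480.1 = 3758.1 lb/h.
Overhead S1 = S4 − S13 = 3758.1 − 2360.6 = 1397.5 lb/h.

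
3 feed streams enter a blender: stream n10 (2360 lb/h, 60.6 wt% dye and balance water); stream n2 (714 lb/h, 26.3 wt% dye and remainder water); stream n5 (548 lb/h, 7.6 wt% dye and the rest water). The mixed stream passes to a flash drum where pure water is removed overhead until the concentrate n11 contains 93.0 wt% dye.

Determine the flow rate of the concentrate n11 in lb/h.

dye entering = 2360×0.606 + 714×0.263 + 548×0.076 = 1659.6 lb/h.
All dye reports to n11, so n11 = 1659.6/0.930 = 1784.5 lb/h.

1785 lb/h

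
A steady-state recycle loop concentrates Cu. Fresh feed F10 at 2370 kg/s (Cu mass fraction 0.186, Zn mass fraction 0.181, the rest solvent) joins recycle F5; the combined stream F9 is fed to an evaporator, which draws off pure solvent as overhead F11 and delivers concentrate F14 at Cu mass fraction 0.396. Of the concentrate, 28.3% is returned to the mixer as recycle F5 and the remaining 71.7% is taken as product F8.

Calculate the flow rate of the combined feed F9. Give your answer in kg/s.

2809 kg/s

Overall Cu balance (none leaves overhead): Cu in fresh feed = Cu in product, i.e. 2370×0.186 = (1−0.283)·F14·0.396.
F14 = 440.82/(0.396×0.717) = 1552.6 kg/s.
Recycle F5 = 0.283×1552.6 = 439.37 kg/s.
Combined feed F9 = 2370 + 439.37 = 2809.4 kg/s.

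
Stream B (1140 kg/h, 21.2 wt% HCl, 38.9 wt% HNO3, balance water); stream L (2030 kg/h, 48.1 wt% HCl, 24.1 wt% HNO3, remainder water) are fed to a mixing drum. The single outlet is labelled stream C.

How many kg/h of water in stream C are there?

water out = water in = 1140×0.399 + 2030×0.278 = 1019.2 kg/h.

1019 kg/h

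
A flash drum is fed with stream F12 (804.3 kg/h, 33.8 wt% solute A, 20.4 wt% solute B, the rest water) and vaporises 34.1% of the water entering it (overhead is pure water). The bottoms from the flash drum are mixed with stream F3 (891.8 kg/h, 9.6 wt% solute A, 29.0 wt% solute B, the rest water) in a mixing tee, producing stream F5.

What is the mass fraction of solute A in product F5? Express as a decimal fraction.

0.2276

Vapour removed = 0.341×0.458×804.3 = 125.61 kg/h; concentrate = 678.69 kg/h.
solute A reaching the mixer = 271.85 (from concentrate) + 891.8×0.096 = 357.47 kg/h.
Product flow = 678.69 + 891.8 = 1570.5 kg/h; solute A fraction = 0.2276.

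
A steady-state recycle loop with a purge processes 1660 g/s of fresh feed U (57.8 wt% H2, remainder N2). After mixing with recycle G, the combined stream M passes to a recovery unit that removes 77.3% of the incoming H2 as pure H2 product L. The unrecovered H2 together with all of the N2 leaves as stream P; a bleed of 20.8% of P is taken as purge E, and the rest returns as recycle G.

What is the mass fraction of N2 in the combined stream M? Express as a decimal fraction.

N2 enters only via U and leaves only via the purge: 1660×0.422 = 0.208×(N2 in P), and the recovery unit passes all N2, so N2 in M = N2 in P = 3367.9 g/s.
H2 in M: m_A = 1660×0.578 + (1−0.208)·(1−0.773)·m_A, so m_A = 959.48/0.8202 = 1169.8 g/s.
M = 1169.8 + 3367.9 = 4537.7 g/s.
N2 fraction in M = 3367.9/4537.7 = 0.742.

0.742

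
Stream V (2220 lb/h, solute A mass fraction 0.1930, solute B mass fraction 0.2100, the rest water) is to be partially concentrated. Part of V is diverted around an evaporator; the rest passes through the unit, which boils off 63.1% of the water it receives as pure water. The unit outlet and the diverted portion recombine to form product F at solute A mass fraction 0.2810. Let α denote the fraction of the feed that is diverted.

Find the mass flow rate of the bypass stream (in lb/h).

All 2220×0.193 = 428.46 lb/h of solute A reaches F, so F = 428.46/0.281 = 1524.8 lb/h and vapour = 695.23 lb/h.
The evaporator receives (1−α)·2220 of feed at 0.597 water and removes 0.631 of that water:
0.631×0.597×(1−α)×2220 = 695.23
(1−α) = 695.23/836.29 = 0.8313;  α = 0.1687.
Bypass flow = 0.1687×2220 = 374.45 lb/h.

374.5 lb/h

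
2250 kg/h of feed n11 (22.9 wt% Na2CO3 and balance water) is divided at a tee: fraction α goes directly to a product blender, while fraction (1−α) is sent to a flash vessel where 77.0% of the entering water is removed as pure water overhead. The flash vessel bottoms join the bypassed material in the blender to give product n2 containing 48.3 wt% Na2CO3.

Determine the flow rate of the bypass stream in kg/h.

256.9 kg/h

All 2250×0.229 = 515.25 kg/h of Na2CO3 reaches n2, so n2 = 515.25/0.483 = 1066.8 kg/h and vapour = 1183.2 kg/h.
The evaporator receives (1−α)·2250 of feed at 0.771 water and removes 0.770 of that water:
0.770×0.771×(1−α)×2250 = 1183.2
(1−α) = 1183.2/1335.8 = 0.8858;  α = 0.1142.
Bypass flow = 0.1142×2250 = 256.92 kg/h.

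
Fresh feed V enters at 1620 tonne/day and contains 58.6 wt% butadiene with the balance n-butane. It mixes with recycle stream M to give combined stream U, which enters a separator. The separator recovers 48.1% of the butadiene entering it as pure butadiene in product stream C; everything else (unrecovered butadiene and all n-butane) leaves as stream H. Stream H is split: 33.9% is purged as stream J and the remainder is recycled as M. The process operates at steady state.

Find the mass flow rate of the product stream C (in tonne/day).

butadiene in U: m_A = 1620×0.586 + (1−0.339)·(1−0.481)·m_A, so m_A = 949.32/0.6569 = 1445.1 tonne/day.
Product C = 0.481×1445.1 = 695.07 tonne/day.

695.1 tonne/day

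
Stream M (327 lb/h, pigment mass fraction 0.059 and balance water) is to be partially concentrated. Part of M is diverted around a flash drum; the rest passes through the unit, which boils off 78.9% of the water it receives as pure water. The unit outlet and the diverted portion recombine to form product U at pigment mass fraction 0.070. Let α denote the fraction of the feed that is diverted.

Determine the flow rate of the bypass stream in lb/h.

257.8 lb/h

All 327×0.059 = 19.293 lb/h of pigment reaches U, so U = 19.293/0.070 = 275.61 lb/h and vapour = 51.386 lb/h.
The evaporator receives (1−α)·327 of feed at 0.941 water and removes 0.789 of that water:
0.789×0.941×(1−α)×327 = 51.386
(1−α) = 51.386/242.78 = 0.2117;  α = 0.7883.
Bypass flow = 0.7883×327 = 257.79 lb/h.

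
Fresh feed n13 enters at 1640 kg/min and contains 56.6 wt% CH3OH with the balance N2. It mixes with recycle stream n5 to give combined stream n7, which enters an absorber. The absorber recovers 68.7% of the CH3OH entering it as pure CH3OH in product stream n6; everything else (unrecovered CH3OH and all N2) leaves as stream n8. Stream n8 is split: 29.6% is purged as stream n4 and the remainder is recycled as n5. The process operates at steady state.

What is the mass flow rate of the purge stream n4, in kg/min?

N2 enters only via n13 and leaves only via the purge: 1640×0.434 = 0.296×(N2 in n8), and the absorber passes all N2, so N2 in n7 = N2 in n8 = 2404.6 kg/min.
CH3OH in n7: m_A = 1640×0.566 + (1−0.296)·(1−0.687)·m_A, so m_A = 928.24/0.7796 = 1190.6 kg/min.
n8 = (1−0.687)×1190.6 + 2404.6 = 2777.2 kg/min.
Purge n4 = 0.296×2777.2 = 822.07 kg/min.

822.1 kg/min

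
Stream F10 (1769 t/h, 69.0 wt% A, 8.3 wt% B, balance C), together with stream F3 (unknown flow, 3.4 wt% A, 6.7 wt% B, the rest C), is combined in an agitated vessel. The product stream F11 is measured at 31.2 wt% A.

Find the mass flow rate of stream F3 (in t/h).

Let F3 be the unknown flow. Total out = 1769 + F3.
A balance: 1220.6 + 0.034·F3 = 0.312·(1769 + F3)
(0.034 − 0.312)·F3 = 0.312×1769 − 1220.6 = -668.68
F3 = -668.68 / -0.278 = 2405.3 t/h

2405 t/h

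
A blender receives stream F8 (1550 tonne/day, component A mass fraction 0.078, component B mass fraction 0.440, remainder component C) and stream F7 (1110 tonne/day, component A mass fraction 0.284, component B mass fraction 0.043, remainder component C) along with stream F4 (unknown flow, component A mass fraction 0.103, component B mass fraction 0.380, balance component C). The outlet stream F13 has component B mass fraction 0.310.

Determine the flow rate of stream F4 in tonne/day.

Let F4 be the unknown flow. Total out = 2660 + F4.
component B balance: 729.73 + 0.380·F4 = 0.310·(2660 + F4)
(0.380 − 0.310)·F4 = 0.310×2660 − 729.73 = 94.87
F4 = 94.87 / 0.070 = 1355.3 tonne/day

1355 tonne/day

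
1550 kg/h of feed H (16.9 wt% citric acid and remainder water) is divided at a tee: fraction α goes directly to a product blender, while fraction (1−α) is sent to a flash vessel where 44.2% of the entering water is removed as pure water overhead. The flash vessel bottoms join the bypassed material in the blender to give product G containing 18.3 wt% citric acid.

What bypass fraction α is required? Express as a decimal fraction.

0.792

All 1550×0.169 = 261.95 kg/h of citric acid reaches G, so G = 261.95/0.183 = 1431.4 kg/h and vapour = 118.58 kg/h.
The evaporator receives (1−α)·1550 of feed at 0.831 water and removes 0.442 of that water:
0.442×0.831×(1−α)×1550 = 118.58
(1−α) = 118.58/569.32 = 0.2083;  α = 0.7917.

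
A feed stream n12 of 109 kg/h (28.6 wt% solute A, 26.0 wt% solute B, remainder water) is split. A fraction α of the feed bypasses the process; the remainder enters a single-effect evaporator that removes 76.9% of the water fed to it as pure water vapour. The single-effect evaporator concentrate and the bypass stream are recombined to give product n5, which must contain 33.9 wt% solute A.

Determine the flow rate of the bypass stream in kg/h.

All 109×0.286 = 31.174 kg/h of solute A reaches n5, so n5 = 31.174/0.339 = 91.959 kg/h and vapour = 17.041 kg/h.
The evaporator receives (1−α)·109 of feed at 0.454 water and removes 0.769 of that water:
0.769×0.454×(1−α)×109 = 17.041
(1−α) = 17.041/38.055 = 0.4478;  α = 0.5522.
Bypass flow = 0.5522×109 = 60.189 kg/h.

60.19 kg/h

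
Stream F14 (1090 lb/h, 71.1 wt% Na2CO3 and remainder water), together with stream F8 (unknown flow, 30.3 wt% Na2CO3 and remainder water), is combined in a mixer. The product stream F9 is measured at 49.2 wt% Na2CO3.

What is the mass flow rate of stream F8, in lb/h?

1263 lb/h

Let F8 be the unknown flow. Total out = 1090 + F8.
Na2CO3 balance: 774.99 + 0.303·F8 = 0.492·(1090 + F8)
(0.303 − 0.492)·F8 = 0.492×1090 − 774.99 = -238.71
F8 = -238.71 / -0.189 = 1263 lb/h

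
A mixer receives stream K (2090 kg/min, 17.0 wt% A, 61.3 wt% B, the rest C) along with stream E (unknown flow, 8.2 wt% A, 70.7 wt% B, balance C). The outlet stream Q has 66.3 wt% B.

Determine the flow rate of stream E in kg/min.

2375 kg/min

Let E be the unknown flow. Total out = 2090 + E.
B balance: 1281.2 + 0.707·E = 0.663·(2090 + E)
(0.707 − 0.663)·E = 0.663×2090 − 1281.2 = 104.5
E = 104.5 / 0.044 = 2375 kg/min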